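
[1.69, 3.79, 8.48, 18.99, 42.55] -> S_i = 1.69*2.24^i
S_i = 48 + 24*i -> [48, 72, 96, 120, 144]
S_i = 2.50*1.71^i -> [2.5, 4.28, 7.31, 12.5, 21.38]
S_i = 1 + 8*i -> [1, 9, 17, 25, 33]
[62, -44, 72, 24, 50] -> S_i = Random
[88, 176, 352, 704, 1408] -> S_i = 88*2^i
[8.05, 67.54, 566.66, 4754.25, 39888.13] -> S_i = 8.05*8.39^i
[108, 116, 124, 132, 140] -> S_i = 108 + 8*i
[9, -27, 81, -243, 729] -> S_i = 9*-3^i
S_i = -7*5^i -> [-7, -35, -175, -875, -4375]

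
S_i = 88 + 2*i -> [88, 90, 92, 94, 96]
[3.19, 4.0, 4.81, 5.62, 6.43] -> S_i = 3.19 + 0.81*i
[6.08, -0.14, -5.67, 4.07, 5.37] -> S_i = Random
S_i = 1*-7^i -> [1, -7, 49, -343, 2401]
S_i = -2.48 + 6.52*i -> [-2.48, 4.04, 10.56, 17.08, 23.6]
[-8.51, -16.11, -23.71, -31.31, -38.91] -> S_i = -8.51 + -7.60*i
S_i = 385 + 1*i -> [385, 386, 387, 388, 389]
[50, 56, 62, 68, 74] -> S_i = 50 + 6*i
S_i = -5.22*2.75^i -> [-5.22, -14.35, -39.48, -108.56, -298.54]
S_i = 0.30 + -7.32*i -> [0.3, -7.02, -14.34, -21.66, -28.98]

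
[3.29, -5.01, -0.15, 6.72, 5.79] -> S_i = Random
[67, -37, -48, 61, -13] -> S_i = Random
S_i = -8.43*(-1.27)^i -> [-8.43, 10.71, -13.6, 17.27, -21.93]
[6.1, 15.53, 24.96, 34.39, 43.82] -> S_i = 6.10 + 9.43*i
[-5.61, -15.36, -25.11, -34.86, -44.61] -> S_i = -5.61 + -9.75*i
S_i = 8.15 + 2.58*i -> [8.15, 10.73, 13.31, 15.89, 18.47]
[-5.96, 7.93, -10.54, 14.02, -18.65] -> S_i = -5.96*(-1.33)^i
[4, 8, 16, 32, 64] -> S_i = 4*2^i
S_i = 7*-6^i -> [7, -42, 252, -1512, 9072]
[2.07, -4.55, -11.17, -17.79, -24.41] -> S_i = 2.07 + -6.62*i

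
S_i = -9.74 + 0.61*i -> [-9.74, -9.13, -8.52, -7.91, -7.3]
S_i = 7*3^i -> [7, 21, 63, 189, 567]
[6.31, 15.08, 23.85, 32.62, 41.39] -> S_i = 6.31 + 8.77*i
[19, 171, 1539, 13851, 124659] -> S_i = 19*9^i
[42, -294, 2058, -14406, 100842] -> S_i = 42*-7^i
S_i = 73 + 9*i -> [73, 82, 91, 100, 109]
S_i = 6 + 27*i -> [6, 33, 60, 87, 114]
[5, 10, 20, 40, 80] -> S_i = 5*2^i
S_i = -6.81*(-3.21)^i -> [-6.81, 21.86, -70.17, 225.25, -723.05]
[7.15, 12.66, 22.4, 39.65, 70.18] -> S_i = 7.15*1.77^i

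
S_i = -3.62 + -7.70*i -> [-3.62, -11.32, -19.02, -26.72, -34.42]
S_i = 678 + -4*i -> [678, 674, 670, 666, 662]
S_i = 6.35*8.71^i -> [6.35, 55.31, 481.74, 4195.93, 36546.55]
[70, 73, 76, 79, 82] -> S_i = 70 + 3*i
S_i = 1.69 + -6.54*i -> [1.69, -4.85, -11.39, -17.93, -24.47]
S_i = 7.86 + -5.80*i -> [7.86, 2.06, -3.74, -9.54, -15.34]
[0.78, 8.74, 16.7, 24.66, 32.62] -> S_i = 0.78 + 7.96*i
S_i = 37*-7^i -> [37, -259, 1813, -12691, 88837]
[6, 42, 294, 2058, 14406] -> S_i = 6*7^i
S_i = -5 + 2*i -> [-5, -3, -1, 1, 3]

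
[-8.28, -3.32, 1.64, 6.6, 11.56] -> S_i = -8.28 + 4.96*i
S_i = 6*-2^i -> [6, -12, 24, -48, 96]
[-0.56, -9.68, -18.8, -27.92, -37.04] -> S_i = -0.56 + -9.12*i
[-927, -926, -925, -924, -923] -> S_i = -927 + 1*i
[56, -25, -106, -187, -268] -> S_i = 56 + -81*i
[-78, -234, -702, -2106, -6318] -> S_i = -78*3^i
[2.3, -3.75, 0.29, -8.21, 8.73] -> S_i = Random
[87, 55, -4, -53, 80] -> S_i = Random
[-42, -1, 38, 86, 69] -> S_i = Random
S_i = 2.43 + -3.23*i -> [2.43, -0.8, -4.03, -7.26, -10.49]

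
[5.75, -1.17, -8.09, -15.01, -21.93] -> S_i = 5.75 + -6.92*i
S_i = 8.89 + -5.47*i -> [8.89, 3.42, -2.05, -7.52, -12.99]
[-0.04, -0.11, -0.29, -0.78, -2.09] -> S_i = -0.04*2.69^i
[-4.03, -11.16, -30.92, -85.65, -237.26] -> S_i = -4.03*2.77^i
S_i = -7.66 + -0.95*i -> [-7.66, -8.61, -9.56, -10.51, -11.46]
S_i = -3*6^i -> [-3, -18, -108, -648, -3888]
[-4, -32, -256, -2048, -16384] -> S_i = -4*8^i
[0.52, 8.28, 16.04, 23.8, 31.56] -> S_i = 0.52 + 7.76*i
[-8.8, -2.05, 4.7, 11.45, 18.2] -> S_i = -8.80 + 6.75*i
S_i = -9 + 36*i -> [-9, 27, 63, 99, 135]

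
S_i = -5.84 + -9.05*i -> [-5.84, -14.89, -23.94, -32.99, -42.04]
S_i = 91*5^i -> [91, 455, 2275, 11375, 56875]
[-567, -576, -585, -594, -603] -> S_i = -567 + -9*i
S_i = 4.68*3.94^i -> [4.68, 18.44, 72.65, 286.24, 1127.8]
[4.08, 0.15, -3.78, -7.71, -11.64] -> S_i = 4.08 + -3.93*i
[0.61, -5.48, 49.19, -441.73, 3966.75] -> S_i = 0.61*(-8.98)^i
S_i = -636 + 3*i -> [-636, -633, -630, -627, -624]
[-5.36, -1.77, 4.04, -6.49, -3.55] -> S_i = Random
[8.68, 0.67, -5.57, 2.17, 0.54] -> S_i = Random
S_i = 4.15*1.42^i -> [4.15, 5.89, 8.37, 11.88, 16.87]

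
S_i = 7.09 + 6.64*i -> [7.09, 13.73, 20.37, 27.01, 33.65]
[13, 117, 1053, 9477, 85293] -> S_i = 13*9^i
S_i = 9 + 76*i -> [9, 85, 161, 237, 313]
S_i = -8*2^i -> [-8, -16, -32, -64, -128]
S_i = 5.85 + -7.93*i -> [5.85, -2.08, -10.01, -17.94, -25.87]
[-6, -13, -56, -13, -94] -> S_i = Random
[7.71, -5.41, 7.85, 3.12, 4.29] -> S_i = Random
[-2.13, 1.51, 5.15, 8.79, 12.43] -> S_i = -2.13 + 3.64*i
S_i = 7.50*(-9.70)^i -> [7.5, -72.75, 705.68, -6845.05, 66396.96]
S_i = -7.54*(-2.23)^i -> [-7.54, 16.81, -37.5, 83.62, -186.46]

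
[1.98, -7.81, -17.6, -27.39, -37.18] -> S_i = 1.98 + -9.79*i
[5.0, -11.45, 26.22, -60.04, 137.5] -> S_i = 5.00*(-2.29)^i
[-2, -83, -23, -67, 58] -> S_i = Random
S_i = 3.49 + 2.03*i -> [3.49, 5.52, 7.55, 9.58, 11.61]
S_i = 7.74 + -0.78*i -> [7.74, 6.96, 6.18, 5.4, 4.62]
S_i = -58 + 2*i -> [-58, -56, -54, -52, -50]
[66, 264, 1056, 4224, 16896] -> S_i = 66*4^i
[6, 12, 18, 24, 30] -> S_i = 6 + 6*i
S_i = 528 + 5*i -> [528, 533, 538, 543, 548]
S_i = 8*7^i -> [8, 56, 392, 2744, 19208]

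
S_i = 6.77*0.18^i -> [6.77, 1.22, 0.22, 0.04, 0.01]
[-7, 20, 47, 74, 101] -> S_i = -7 + 27*i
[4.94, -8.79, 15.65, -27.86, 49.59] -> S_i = 4.94*(-1.78)^i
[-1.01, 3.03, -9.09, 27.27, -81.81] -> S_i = -1.01*(-3.00)^i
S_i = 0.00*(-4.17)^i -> [0.0, -0.0, 0.0, -0.0, 0.0]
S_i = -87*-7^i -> [-87, 609, -4263, 29841, -208887]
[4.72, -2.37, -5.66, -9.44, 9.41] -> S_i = Random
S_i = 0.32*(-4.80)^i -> [0.32, -1.54, 7.37, -35.39, 169.87]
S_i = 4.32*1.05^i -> [4.32, 4.54, 4.76, 5.0, 5.25]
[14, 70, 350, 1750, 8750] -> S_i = 14*5^i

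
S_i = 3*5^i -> [3, 15, 75, 375, 1875]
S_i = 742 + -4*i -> [742, 738, 734, 730, 726]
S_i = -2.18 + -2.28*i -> [-2.18, -4.46, -6.74, -9.02, -11.3]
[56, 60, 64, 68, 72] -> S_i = 56 + 4*i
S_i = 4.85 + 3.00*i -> [4.85, 7.85, 10.85, 13.85, 16.85]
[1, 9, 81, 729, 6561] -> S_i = 1*9^i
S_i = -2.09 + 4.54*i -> [-2.09, 2.45, 6.99, 11.53, 16.07]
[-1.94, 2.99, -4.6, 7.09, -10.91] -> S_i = -1.94*(-1.54)^i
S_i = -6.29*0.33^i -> [-6.29, -2.08, -0.68, -0.23, -0.07]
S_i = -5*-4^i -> [-5, 20, -80, 320, -1280]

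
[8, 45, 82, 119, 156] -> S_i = 8 + 37*i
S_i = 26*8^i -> [26, 208, 1664, 13312, 106496]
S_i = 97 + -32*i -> [97, 65, 33, 1, -31]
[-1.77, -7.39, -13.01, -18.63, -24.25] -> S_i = -1.77 + -5.62*i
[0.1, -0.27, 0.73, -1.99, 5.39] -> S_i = 0.10*(-2.71)^i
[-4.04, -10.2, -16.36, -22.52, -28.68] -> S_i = -4.04 + -6.16*i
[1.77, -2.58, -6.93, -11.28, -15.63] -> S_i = 1.77 + -4.35*i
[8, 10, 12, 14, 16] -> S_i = 8 + 2*i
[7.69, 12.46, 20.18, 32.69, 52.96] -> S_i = 7.69*1.62^i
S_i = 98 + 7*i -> [98, 105, 112, 119, 126]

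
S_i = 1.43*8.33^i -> [1.43, 11.91, 99.23, 826.55, 6885.19]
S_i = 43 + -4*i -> [43, 39, 35, 31, 27]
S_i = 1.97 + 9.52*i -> [1.97, 11.49, 21.01, 30.53, 40.05]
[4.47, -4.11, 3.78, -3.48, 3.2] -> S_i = 4.47*(-0.92)^i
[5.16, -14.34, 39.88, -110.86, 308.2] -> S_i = 5.16*(-2.78)^i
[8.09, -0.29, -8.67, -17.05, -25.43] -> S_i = 8.09 + -8.38*i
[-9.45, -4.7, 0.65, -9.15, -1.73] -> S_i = Random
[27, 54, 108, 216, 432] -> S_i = 27*2^i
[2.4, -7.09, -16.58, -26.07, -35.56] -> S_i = 2.40 + -9.49*i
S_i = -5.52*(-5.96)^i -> [-5.52, 32.9, -196.08, 1168.63, -6965.05]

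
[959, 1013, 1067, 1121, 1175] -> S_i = 959 + 54*i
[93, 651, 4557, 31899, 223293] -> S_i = 93*7^i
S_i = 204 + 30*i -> [204, 234, 264, 294, 324]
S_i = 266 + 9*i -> [266, 275, 284, 293, 302]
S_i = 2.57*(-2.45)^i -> [2.57, -6.3, 15.43, -37.79, 92.6]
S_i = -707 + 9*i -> [-707, -698, -689, -680, -671]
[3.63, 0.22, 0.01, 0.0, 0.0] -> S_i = 3.63*0.06^i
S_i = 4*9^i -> [4, 36, 324, 2916, 26244]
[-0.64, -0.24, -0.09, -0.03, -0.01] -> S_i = -0.64*0.37^i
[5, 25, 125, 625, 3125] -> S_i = 5*5^i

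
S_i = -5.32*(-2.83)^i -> [-5.32, 15.06, -42.61, 120.58, -341.24]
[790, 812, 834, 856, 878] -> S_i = 790 + 22*i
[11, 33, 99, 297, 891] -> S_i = 11*3^i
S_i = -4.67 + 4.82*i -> [-4.67, 0.15, 4.97, 9.79, 14.61]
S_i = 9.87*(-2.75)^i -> [9.87, -27.14, 74.64, -205.27, 564.48]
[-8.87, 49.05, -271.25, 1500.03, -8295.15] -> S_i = -8.87*(-5.53)^i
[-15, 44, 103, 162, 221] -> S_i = -15 + 59*i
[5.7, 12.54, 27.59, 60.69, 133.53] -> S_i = 5.70*2.20^i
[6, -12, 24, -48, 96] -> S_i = 6*-2^i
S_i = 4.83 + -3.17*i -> [4.83, 1.66, -1.51, -4.68, -7.85]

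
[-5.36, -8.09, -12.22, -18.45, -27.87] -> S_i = -5.36*1.51^i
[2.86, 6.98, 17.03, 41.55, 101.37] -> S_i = 2.86*2.44^i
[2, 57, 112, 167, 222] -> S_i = 2 + 55*i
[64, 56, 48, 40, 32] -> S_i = 64 + -8*i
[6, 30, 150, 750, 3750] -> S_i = 6*5^i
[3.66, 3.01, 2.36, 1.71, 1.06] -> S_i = 3.66 + -0.65*i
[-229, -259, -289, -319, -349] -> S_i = -229 + -30*i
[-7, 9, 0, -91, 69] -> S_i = Random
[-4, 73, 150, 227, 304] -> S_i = -4 + 77*i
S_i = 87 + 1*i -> [87, 88, 89, 90, 91]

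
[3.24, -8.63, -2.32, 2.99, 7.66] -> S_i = Random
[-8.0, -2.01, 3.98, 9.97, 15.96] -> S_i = -8.00 + 5.99*i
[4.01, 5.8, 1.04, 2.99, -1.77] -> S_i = Random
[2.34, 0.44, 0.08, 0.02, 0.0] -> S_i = 2.34*0.19^i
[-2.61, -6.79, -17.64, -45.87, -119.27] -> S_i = -2.61*2.60^i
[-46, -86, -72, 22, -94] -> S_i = Random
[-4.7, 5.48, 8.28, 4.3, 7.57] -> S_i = Random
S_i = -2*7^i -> [-2, -14, -98, -686, -4802]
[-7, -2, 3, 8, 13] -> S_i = -7 + 5*i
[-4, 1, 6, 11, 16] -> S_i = -4 + 5*i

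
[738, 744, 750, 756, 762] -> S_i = 738 + 6*i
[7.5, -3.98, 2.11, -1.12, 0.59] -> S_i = 7.50*(-0.53)^i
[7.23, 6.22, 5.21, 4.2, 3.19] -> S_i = 7.23 + -1.01*i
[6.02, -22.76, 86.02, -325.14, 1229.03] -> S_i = 6.02*(-3.78)^i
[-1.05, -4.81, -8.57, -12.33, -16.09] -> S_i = -1.05 + -3.76*i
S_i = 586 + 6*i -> [586, 592, 598, 604, 610]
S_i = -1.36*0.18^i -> [-1.36, -0.24, -0.04, -0.01, -0.0]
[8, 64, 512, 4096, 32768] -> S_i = 8*8^i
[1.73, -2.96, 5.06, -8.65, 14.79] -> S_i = 1.73*(-1.71)^i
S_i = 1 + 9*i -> [1, 10, 19, 28, 37]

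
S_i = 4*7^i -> [4, 28, 196, 1372, 9604]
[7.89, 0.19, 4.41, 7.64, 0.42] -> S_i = Random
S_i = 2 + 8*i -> [2, 10, 18, 26, 34]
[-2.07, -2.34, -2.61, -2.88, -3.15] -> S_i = -2.07 + -0.27*i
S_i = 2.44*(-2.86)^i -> [2.44, -6.98, 19.96, -57.08, 163.25]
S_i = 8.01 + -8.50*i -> [8.01, -0.49, -8.99, -17.49, -25.99]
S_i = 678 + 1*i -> [678, 679, 680, 681, 682]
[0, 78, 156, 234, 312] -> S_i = 0 + 78*i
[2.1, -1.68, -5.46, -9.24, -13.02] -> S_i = 2.10 + -3.78*i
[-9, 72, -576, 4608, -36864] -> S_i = -9*-8^i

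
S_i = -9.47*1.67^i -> [-9.47, -15.81, -26.41, -44.11, -73.66]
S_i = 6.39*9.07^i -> [6.39, 57.96, 525.67, 4767.85, 43244.41]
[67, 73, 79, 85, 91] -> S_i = 67 + 6*i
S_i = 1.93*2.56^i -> [1.93, 4.94, 12.65, 32.38, 82.89]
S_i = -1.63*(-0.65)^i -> [-1.63, 1.06, -0.69, 0.45, -0.29]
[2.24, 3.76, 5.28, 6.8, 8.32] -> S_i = 2.24 + 1.52*i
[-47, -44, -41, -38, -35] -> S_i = -47 + 3*i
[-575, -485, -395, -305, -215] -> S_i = -575 + 90*i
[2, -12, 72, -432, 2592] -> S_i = 2*-6^i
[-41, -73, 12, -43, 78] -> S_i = Random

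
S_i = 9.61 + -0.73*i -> [9.61, 8.88, 8.15, 7.42, 6.69]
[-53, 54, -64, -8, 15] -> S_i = Random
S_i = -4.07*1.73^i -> [-4.07, -7.04, -12.18, -21.07, -36.46]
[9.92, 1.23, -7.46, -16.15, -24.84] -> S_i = 9.92 + -8.69*i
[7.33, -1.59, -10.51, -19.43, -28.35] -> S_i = 7.33 + -8.92*i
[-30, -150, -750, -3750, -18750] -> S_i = -30*5^i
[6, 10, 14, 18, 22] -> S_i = 6 + 4*i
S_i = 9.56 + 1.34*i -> [9.56, 10.9, 12.24, 13.58, 14.92]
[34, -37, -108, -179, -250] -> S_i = 34 + -71*i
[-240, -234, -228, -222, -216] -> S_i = -240 + 6*i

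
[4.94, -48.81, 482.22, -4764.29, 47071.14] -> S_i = 4.94*(-9.88)^i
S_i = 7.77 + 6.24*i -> [7.77, 14.01, 20.25, 26.49, 32.73]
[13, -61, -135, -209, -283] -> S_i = 13 + -74*i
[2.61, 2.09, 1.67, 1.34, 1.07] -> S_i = 2.61*0.80^i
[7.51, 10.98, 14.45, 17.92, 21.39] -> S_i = 7.51 + 3.47*i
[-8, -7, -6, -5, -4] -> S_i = -8 + 1*i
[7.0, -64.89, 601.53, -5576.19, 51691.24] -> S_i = 7.00*(-9.27)^i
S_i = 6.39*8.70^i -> [6.39, 55.59, 483.66, 4207.83, 36608.16]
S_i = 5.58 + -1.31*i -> [5.58, 4.27, 2.96, 1.65, 0.34]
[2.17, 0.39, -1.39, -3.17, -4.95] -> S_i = 2.17 + -1.78*i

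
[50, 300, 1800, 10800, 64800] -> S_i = 50*6^i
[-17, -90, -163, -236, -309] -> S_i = -17 + -73*i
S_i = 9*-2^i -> [9, -18, 36, -72, 144]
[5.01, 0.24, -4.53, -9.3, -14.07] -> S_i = 5.01 + -4.77*i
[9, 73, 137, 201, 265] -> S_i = 9 + 64*i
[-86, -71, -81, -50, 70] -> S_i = Random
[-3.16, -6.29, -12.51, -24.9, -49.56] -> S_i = -3.16*1.99^i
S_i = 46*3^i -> [46, 138, 414, 1242, 3726]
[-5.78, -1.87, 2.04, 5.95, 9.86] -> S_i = -5.78 + 3.91*i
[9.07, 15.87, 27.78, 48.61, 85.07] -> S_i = 9.07*1.75^i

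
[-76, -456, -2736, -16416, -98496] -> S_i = -76*6^i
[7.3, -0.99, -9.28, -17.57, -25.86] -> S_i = 7.30 + -8.29*i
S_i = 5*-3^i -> [5, -15, 45, -135, 405]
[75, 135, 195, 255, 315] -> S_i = 75 + 60*i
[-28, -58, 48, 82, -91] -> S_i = Random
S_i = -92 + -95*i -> [-92, -187, -282, -377, -472]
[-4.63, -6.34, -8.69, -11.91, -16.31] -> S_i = -4.63*1.37^i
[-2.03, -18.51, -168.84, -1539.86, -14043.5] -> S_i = -2.03*9.12^i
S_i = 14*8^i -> [14, 112, 896, 7168, 57344]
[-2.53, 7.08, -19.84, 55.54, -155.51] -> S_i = -2.53*(-2.80)^i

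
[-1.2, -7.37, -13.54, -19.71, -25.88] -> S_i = -1.20 + -6.17*i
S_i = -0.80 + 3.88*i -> [-0.8, 3.08, 6.96, 10.84, 14.72]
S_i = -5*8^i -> [-5, -40, -320, -2560, -20480]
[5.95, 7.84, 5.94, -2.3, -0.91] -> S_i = Random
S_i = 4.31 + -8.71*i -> [4.31, -4.4, -13.11, -21.82, -30.53]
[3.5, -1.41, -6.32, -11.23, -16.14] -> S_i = 3.50 + -4.91*i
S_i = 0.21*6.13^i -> [0.21, 1.29, 7.89, 48.37, 296.52]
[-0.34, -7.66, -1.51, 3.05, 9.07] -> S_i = Random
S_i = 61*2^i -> [61, 122, 244, 488, 976]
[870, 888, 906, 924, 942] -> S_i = 870 + 18*i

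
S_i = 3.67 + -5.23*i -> [3.67, -1.56, -6.79, -12.02, -17.25]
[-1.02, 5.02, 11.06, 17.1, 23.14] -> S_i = -1.02 + 6.04*i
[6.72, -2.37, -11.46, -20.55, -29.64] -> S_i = 6.72 + -9.09*i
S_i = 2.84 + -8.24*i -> [2.84, -5.4, -13.64, -21.88, -30.12]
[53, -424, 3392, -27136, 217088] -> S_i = 53*-8^i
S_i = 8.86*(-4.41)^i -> [8.86, -39.07, 172.31, -759.89, 3351.11]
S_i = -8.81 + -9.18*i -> [-8.81, -17.99, -27.17, -36.35, -45.53]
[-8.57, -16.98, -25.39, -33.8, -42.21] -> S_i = -8.57 + -8.41*i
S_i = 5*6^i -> [5, 30, 180, 1080, 6480]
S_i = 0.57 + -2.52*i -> [0.57, -1.95, -4.47, -6.99, -9.51]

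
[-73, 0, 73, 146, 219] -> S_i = -73 + 73*i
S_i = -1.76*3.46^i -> [-1.76, -6.09, -21.07, -72.9, -252.24]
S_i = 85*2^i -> [85, 170, 340, 680, 1360]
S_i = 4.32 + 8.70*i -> [4.32, 13.02, 21.72, 30.42, 39.12]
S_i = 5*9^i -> [5, 45, 405, 3645, 32805]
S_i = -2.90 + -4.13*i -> [-2.9, -7.03, -11.16, -15.29, -19.42]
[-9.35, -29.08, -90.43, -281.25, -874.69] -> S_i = -9.35*3.11^i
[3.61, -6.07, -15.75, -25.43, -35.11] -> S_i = 3.61 + -9.68*i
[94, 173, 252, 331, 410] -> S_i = 94 + 79*i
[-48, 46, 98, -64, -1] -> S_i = Random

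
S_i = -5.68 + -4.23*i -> [-5.68, -9.91, -14.14, -18.37, -22.6]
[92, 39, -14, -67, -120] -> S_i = 92 + -53*i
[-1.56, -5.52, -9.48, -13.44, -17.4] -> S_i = -1.56 + -3.96*i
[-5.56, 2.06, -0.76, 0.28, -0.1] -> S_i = -5.56*(-0.37)^i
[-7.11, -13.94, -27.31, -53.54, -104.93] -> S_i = -7.11*1.96^i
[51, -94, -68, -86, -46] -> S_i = Random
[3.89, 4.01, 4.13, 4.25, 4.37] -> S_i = 3.89 + 0.12*i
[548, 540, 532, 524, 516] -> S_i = 548 + -8*i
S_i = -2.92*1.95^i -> [-2.92, -5.69, -11.1, -21.65, -42.22]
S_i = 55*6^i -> [55, 330, 1980, 11880, 71280]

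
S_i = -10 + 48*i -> [-10, 38, 86, 134, 182]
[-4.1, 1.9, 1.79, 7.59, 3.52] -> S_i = Random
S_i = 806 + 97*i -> [806, 903, 1000, 1097, 1194]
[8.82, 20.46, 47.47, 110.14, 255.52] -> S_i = 8.82*2.32^i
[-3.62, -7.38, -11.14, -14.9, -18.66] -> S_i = -3.62 + -3.76*i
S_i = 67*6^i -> [67, 402, 2412, 14472, 86832]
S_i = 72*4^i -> [72, 288, 1152, 4608, 18432]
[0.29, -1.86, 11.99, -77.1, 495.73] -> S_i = 0.29*(-6.43)^i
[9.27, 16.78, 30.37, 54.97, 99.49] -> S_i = 9.27*1.81^i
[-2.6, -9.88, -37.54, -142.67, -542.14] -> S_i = -2.60*3.80^i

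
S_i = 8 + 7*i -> [8, 15, 22, 29, 36]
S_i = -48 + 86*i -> [-48, 38, 124, 210, 296]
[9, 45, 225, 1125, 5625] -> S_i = 9*5^i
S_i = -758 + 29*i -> [-758, -729, -700, -671, -642]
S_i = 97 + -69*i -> [97, 28, -41, -110, -179]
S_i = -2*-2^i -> [-2, 4, -8, 16, -32]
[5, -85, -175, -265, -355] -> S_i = 5 + -90*i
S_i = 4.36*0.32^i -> [4.36, 1.4, 0.45, 0.14, 0.05]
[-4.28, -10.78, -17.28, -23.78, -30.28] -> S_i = -4.28 + -6.50*i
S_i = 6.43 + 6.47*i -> [6.43, 12.9, 19.37, 25.84, 32.31]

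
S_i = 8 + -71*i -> [8, -63, -134, -205, -276]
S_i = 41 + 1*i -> [41, 42, 43, 44, 45]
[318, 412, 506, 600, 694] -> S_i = 318 + 94*i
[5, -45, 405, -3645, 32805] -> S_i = 5*-9^i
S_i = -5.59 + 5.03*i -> [-5.59, -0.56, 4.47, 9.5, 14.53]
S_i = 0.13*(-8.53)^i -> [0.13, -1.11, 9.46, -80.68, 688.24]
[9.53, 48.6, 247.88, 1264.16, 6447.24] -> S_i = 9.53*5.10^i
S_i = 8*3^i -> [8, 24, 72, 216, 648]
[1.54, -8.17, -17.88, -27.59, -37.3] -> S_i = 1.54 + -9.71*i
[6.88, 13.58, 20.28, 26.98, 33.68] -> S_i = 6.88 + 6.70*i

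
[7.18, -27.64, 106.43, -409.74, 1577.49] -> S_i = 7.18*(-3.85)^i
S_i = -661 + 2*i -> [-661, -659, -657, -655, -653]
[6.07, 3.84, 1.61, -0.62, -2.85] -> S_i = 6.07 + -2.23*i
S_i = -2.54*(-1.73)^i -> [-2.54, 4.39, -7.6, 13.15, -22.75]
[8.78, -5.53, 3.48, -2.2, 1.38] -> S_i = 8.78*(-0.63)^i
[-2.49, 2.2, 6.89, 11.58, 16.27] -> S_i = -2.49 + 4.69*i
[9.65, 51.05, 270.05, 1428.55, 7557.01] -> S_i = 9.65*5.29^i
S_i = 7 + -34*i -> [7, -27, -61, -95, -129]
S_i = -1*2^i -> [-1, -2, -4, -8, -16]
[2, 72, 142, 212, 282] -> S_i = 2 + 70*i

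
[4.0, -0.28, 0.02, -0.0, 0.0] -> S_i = 4.00*(-0.07)^i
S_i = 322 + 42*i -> [322, 364, 406, 448, 490]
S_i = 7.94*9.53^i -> [7.94, 75.67, 721.12, 6872.25, 65492.58]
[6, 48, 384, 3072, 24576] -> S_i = 6*8^i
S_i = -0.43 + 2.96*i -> [-0.43, 2.53, 5.49, 8.45, 11.41]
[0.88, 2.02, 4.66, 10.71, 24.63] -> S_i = 0.88*2.30^i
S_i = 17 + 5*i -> [17, 22, 27, 32, 37]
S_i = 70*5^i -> [70, 350, 1750, 8750, 43750]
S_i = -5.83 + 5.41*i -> [-5.83, -0.42, 4.99, 10.4, 15.81]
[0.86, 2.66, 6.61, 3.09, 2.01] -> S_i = Random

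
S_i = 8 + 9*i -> [8, 17, 26, 35, 44]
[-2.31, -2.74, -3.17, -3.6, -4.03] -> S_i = -2.31 + -0.43*i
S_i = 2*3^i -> [2, 6, 18, 54, 162]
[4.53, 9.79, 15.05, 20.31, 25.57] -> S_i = 4.53 + 5.26*i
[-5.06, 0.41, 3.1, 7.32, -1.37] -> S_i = Random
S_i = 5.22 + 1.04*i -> [5.22, 6.26, 7.3, 8.34, 9.38]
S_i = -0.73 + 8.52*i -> [-0.73, 7.79, 16.31, 24.83, 33.35]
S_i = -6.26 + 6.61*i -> [-6.26, 0.35, 6.96, 13.57, 20.18]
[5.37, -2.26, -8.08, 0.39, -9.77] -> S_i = Random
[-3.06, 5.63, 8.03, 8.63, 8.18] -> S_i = Random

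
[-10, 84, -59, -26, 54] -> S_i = Random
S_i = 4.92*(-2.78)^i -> [4.92, -13.68, 38.02, -105.71, 293.86]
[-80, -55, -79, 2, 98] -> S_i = Random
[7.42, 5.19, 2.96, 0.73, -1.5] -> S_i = 7.42 + -2.23*i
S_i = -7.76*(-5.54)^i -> [-7.76, 42.99, -238.17, 1319.44, -7309.72]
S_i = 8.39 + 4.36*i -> [8.39, 12.75, 17.11, 21.47, 25.83]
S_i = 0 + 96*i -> [0, 96, 192, 288, 384]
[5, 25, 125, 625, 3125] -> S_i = 5*5^i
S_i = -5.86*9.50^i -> [-5.86, -55.67, -528.86, -5024.22, -47730.07]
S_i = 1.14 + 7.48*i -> [1.14, 8.62, 16.1, 23.58, 31.06]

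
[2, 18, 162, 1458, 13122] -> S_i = 2*9^i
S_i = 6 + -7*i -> [6, -1, -8, -15, -22]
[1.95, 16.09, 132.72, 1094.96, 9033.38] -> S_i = 1.95*8.25^i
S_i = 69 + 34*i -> [69, 103, 137, 171, 205]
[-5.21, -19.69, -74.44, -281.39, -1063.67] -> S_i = -5.21*3.78^i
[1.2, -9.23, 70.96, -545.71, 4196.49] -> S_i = 1.20*(-7.69)^i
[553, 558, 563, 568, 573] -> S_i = 553 + 5*i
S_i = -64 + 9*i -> [-64, -55, -46, -37, -28]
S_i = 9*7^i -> [9, 63, 441, 3087, 21609]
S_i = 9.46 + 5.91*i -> [9.46, 15.37, 21.28, 27.19, 33.1]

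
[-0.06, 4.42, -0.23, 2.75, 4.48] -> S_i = Random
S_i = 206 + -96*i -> [206, 110, 14, -82, -178]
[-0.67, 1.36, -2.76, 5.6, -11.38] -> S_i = -0.67*(-2.03)^i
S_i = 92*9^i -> [92, 828, 7452, 67068, 603612]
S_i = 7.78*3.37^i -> [7.78, 26.22, 88.36, 297.76, 1003.46]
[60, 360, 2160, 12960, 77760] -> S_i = 60*6^i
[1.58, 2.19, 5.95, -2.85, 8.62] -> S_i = Random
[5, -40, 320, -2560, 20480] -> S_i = 5*-8^i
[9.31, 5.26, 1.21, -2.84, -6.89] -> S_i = 9.31 + -4.05*i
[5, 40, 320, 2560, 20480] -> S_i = 5*8^i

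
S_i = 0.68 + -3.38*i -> [0.68, -2.7, -6.08, -9.46, -12.84]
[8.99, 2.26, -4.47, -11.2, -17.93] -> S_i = 8.99 + -6.73*i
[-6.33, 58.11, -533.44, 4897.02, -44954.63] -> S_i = -6.33*(-9.18)^i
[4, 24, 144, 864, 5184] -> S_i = 4*6^i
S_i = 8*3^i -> [8, 24, 72, 216, 648]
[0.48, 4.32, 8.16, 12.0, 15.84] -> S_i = 0.48 + 3.84*i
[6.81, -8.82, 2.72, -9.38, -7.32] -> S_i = Random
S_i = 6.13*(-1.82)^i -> [6.13, -11.16, 20.31, -36.96, 67.26]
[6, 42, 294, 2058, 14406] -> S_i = 6*7^i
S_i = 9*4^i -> [9, 36, 144, 576, 2304]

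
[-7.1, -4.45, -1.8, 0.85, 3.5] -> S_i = -7.10 + 2.65*i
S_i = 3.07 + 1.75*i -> [3.07, 4.82, 6.57, 8.32, 10.07]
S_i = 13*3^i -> [13, 39, 117, 351, 1053]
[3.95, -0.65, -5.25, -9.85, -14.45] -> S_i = 3.95 + -4.60*i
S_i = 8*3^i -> [8, 24, 72, 216, 648]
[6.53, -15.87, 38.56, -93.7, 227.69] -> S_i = 6.53*(-2.43)^i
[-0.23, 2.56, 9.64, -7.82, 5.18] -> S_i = Random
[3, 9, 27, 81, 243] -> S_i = 3*3^i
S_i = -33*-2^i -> [-33, 66, -132, 264, -528]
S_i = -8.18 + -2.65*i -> [-8.18, -10.83, -13.48, -16.13, -18.78]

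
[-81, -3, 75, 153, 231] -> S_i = -81 + 78*i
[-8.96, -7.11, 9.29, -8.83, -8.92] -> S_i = Random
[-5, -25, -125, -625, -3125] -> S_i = -5*5^i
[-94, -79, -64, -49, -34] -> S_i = -94 + 15*i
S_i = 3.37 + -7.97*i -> [3.37, -4.6, -12.57, -20.54, -28.51]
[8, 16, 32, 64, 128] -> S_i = 8*2^i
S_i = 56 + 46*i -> [56, 102, 148, 194, 240]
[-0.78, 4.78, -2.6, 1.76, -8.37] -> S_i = Random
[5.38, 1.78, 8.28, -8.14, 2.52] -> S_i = Random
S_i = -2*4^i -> [-2, -8, -32, -128, -512]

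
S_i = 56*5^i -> [56, 280, 1400, 7000, 35000]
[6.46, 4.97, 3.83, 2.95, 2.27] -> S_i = 6.46*0.77^i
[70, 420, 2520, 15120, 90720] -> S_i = 70*6^i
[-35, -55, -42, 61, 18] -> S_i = Random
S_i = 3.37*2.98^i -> [3.37, 10.04, 29.93, 89.18, 265.76]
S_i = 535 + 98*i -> [535, 633, 731, 829, 927]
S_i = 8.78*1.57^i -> [8.78, 13.78, 21.64, 33.98, 53.34]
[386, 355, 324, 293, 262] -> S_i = 386 + -31*i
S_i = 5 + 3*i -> [5, 8, 11, 14, 17]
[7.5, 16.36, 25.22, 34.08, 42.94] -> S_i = 7.50 + 8.86*i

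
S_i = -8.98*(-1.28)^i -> [-8.98, 11.49, -14.71, 18.83, -24.11]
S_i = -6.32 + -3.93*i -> [-6.32, -10.25, -14.18, -18.11, -22.04]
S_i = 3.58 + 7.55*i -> [3.58, 11.13, 18.68, 26.23, 33.78]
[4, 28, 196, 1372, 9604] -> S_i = 4*7^i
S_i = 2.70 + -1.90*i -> [2.7, 0.8, -1.1, -3.0, -4.9]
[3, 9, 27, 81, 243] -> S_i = 3*3^i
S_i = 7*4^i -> [7, 28, 112, 448, 1792]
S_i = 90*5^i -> [90, 450, 2250, 11250, 56250]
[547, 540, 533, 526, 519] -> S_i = 547 + -7*i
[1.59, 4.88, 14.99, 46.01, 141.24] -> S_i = 1.59*3.07^i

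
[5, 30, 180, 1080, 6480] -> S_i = 5*6^i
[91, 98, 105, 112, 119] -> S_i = 91 + 7*i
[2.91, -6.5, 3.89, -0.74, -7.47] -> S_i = Random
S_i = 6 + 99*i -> [6, 105, 204, 303, 402]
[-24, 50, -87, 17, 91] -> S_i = Random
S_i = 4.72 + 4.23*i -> [4.72, 8.95, 13.18, 17.41, 21.64]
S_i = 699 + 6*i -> [699, 705, 711, 717, 723]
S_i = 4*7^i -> [4, 28, 196, 1372, 9604]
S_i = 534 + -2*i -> [534, 532, 530, 528, 526]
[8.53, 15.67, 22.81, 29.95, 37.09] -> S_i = 8.53 + 7.14*i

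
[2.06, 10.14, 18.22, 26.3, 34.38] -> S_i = 2.06 + 8.08*i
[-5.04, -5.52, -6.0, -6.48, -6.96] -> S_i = -5.04 + -0.48*i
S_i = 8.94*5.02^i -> [8.94, 44.88, 225.29, 1130.96, 5677.44]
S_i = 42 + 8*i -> [42, 50, 58, 66, 74]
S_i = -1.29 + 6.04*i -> [-1.29, 4.75, 10.79, 16.83, 22.87]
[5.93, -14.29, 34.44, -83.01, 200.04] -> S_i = 5.93*(-2.41)^i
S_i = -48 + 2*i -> [-48, -46, -44, -42, -40]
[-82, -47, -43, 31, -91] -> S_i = Random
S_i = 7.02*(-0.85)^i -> [7.02, -5.97, 5.07, -4.31, 3.66]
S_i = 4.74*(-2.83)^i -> [4.74, -13.41, 37.96, -107.43, 304.04]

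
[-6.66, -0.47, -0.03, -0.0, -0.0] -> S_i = -6.66*0.07^i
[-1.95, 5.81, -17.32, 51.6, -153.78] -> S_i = -1.95*(-2.98)^i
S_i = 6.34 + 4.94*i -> [6.34, 11.28, 16.22, 21.16, 26.1]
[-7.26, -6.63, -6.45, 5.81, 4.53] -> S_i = Random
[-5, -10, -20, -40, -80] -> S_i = -5*2^i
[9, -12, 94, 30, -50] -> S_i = Random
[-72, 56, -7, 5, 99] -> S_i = Random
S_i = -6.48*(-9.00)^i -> [-6.48, 58.32, -524.88, 4723.92, -42515.28]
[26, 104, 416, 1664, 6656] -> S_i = 26*4^i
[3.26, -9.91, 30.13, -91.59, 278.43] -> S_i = 3.26*(-3.04)^i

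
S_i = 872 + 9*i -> [872, 881, 890, 899, 908]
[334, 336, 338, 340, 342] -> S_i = 334 + 2*i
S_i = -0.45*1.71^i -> [-0.45, -0.77, -1.32, -2.25, -3.85]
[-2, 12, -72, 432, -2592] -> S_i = -2*-6^i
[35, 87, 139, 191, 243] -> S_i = 35 + 52*i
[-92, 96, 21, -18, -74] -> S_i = Random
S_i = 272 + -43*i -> [272, 229, 186, 143, 100]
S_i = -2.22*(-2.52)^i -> [-2.22, 5.59, -14.1, 35.53, -89.53]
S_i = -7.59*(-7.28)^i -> [-7.59, 55.26, -402.26, 2928.44, -21319.02]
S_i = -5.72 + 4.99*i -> [-5.72, -0.73, 4.26, 9.25, 14.24]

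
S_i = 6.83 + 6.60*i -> [6.83, 13.43, 20.03, 26.63, 33.23]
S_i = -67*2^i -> [-67, -134, -268, -536, -1072]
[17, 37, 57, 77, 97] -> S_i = 17 + 20*i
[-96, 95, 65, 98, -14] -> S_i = Random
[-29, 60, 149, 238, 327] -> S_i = -29 + 89*i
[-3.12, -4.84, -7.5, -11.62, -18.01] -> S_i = -3.12*1.55^i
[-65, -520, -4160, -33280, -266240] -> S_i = -65*8^i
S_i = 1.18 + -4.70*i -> [1.18, -3.52, -8.22, -12.92, -17.62]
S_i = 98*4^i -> [98, 392, 1568, 6272, 25088]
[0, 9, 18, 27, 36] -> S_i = 0 + 9*i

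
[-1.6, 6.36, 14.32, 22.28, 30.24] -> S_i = -1.60 + 7.96*i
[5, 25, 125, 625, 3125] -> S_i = 5*5^i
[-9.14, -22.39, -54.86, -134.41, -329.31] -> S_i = -9.14*2.45^i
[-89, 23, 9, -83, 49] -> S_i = Random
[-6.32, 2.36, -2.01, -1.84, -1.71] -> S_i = Random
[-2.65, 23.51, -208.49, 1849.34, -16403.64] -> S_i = -2.65*(-8.87)^i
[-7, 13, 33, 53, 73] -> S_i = -7 + 20*i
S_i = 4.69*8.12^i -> [4.69, 38.08, 309.23, 2510.97, 20389.05]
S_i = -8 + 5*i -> [-8, -3, 2, 7, 12]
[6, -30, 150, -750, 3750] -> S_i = 6*-5^i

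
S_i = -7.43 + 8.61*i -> [-7.43, 1.18, 9.79, 18.4, 27.01]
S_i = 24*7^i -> [24, 168, 1176, 8232, 57624]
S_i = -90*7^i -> [-90, -630, -4410, -30870, -216090]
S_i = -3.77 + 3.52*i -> [-3.77, -0.25, 3.27, 6.79, 10.31]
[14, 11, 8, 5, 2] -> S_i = 14 + -3*i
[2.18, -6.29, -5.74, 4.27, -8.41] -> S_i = Random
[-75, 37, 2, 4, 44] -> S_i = Random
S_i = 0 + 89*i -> [0, 89, 178, 267, 356]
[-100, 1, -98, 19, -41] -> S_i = Random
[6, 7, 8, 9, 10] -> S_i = 6 + 1*i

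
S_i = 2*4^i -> [2, 8, 32, 128, 512]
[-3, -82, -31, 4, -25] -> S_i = Random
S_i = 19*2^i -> [19, 38, 76, 152, 304]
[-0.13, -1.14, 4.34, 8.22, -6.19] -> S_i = Random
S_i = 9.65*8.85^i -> [9.65, 85.4, 755.81, 6688.94, 59197.1]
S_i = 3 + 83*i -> [3, 86, 169, 252, 335]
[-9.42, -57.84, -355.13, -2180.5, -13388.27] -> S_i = -9.42*6.14^i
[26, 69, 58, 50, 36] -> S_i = Random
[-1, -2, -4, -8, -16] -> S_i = -1*2^i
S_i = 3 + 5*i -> [3, 8, 13, 18, 23]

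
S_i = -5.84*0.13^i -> [-5.84, -0.76, -0.1, -0.01, -0.0]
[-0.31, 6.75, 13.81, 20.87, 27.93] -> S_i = -0.31 + 7.06*i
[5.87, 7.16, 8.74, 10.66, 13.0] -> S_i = 5.87*1.22^i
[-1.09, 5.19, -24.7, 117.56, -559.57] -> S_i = -1.09*(-4.76)^i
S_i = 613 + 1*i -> [613, 614, 615, 616, 617]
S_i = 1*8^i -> [1, 8, 64, 512, 4096]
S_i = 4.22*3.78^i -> [4.22, 15.95, 60.3, 227.92, 861.55]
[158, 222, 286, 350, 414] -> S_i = 158 + 64*i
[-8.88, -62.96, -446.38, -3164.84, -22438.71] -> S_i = -8.88*7.09^i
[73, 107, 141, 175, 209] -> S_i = 73 + 34*i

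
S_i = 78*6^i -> [78, 468, 2808, 16848, 101088]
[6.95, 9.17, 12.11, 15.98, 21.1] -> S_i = 6.95*1.32^i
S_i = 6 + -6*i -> [6, 0, -6, -12, -18]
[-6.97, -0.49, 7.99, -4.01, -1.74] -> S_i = Random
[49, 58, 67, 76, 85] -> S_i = 49 + 9*i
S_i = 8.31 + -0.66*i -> [8.31, 7.65, 6.99, 6.33, 5.67]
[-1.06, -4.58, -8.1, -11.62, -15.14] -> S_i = -1.06 + -3.52*i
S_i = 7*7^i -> [7, 49, 343, 2401, 16807]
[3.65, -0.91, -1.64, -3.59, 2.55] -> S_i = Random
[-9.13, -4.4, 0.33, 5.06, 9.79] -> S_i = -9.13 + 4.73*i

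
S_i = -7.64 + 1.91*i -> [-7.64, -5.73, -3.82, -1.91, 0.0]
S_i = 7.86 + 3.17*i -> [7.86, 11.03, 14.2, 17.37, 20.54]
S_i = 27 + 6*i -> [27, 33, 39, 45, 51]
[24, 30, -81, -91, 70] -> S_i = Random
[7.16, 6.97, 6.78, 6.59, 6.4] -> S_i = 7.16 + -0.19*i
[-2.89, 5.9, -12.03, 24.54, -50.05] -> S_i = -2.89*(-2.04)^i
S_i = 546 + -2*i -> [546, 544, 542, 540, 538]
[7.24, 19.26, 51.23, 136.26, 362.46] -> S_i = 7.24*2.66^i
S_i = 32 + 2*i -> [32, 34, 36, 38, 40]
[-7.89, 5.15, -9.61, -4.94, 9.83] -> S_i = Random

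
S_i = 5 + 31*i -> [5, 36, 67, 98, 129]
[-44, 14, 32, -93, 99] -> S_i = Random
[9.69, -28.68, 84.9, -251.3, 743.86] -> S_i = 9.69*(-2.96)^i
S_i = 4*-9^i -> [4, -36, 324, -2916, 26244]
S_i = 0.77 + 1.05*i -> [0.77, 1.82, 2.87, 3.92, 4.97]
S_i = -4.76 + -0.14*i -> [-4.76, -4.9, -5.04, -5.18, -5.32]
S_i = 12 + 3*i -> [12, 15, 18, 21, 24]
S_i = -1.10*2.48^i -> [-1.1, -2.73, -6.77, -16.78, -41.61]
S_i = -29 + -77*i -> [-29, -106, -183, -260, -337]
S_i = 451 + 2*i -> [451, 453, 455, 457, 459]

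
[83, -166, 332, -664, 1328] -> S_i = 83*-2^i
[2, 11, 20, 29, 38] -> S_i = 2 + 9*i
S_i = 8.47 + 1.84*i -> [8.47, 10.31, 12.15, 13.99, 15.83]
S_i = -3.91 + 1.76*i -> [-3.91, -2.15, -0.39, 1.37, 3.13]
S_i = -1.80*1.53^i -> [-1.8, -2.75, -4.21, -6.45, -9.86]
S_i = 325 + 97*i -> [325, 422, 519, 616, 713]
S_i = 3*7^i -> [3, 21, 147, 1029, 7203]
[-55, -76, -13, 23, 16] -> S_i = Random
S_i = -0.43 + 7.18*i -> [-0.43, 6.75, 13.93, 21.11, 28.29]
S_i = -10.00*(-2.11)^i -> [-10.0, 21.1, -44.52, 93.94, -198.21]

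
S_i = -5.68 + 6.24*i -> [-5.68, 0.56, 6.8, 13.04, 19.28]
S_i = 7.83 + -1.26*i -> [7.83, 6.57, 5.31, 4.05, 2.79]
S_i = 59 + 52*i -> [59, 111, 163, 215, 267]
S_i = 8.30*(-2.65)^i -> [8.3, -22.0, 58.29, -154.46, 409.32]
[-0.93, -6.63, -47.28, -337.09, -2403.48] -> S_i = -0.93*7.13^i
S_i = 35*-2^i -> [35, -70, 140, -280, 560]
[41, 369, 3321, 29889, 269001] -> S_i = 41*9^i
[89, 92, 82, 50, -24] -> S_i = Random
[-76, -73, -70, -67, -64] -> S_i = -76 + 3*i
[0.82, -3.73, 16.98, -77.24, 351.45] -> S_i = 0.82*(-4.55)^i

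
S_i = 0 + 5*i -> [0, 5, 10, 15, 20]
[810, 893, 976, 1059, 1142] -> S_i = 810 + 83*i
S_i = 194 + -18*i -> [194, 176, 158, 140, 122]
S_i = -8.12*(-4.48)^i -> [-8.12, 36.38, -162.97, 730.11, -3270.91]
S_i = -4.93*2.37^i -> [-4.93, -11.68, -27.69, -65.63, -155.54]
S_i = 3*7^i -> [3, 21, 147, 1029, 7203]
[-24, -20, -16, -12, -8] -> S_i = -24 + 4*i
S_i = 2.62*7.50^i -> [2.62, 19.65, 147.38, 1105.31, 8289.84]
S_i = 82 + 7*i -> [82, 89, 96, 103, 110]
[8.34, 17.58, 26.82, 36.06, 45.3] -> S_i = 8.34 + 9.24*i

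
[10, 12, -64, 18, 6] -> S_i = Random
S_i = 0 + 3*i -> [0, 3, 6, 9, 12]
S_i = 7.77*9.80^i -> [7.77, 76.15, 746.23, 7313.06, 71668.01]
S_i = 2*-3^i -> [2, -6, 18, -54, 162]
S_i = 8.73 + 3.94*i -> [8.73, 12.67, 16.61, 20.55, 24.49]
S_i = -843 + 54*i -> [-843, -789, -735, -681, -627]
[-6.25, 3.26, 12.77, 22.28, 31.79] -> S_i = -6.25 + 9.51*i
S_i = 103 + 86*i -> [103, 189, 275, 361, 447]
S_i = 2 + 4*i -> [2, 6, 10, 14, 18]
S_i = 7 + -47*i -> [7, -40, -87, -134, -181]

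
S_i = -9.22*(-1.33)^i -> [-9.22, 12.26, -16.31, 21.69, -28.85]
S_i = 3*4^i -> [3, 12, 48, 192, 768]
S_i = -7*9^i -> [-7, -63, -567, -5103, -45927]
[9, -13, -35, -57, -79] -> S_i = 9 + -22*i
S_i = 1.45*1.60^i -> [1.45, 2.32, 3.71, 5.94, 9.5]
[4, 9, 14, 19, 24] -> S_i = 4 + 5*i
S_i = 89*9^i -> [89, 801, 7209, 64881, 583929]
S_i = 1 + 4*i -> [1, 5, 9, 13, 17]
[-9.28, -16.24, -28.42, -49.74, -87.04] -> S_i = -9.28*1.75^i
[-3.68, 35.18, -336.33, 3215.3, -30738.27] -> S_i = -3.68*(-9.56)^i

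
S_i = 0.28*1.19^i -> [0.28, 0.33, 0.4, 0.47, 0.56]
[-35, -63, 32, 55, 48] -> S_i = Random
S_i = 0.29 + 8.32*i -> [0.29, 8.61, 16.93, 25.25, 33.57]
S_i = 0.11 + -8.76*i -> [0.11, -8.65, -17.41, -26.17, -34.93]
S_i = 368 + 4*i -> [368, 372, 376, 380, 384]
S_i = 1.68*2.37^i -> [1.68, 3.98, 9.44, 22.36, 53.0]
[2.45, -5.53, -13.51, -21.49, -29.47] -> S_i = 2.45 + -7.98*i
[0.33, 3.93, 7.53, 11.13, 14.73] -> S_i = 0.33 + 3.60*i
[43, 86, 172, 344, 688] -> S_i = 43*2^i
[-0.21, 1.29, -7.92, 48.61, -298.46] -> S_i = -0.21*(-6.14)^i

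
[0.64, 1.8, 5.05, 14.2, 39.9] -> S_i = 0.64*2.81^i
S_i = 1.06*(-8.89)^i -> [1.06, -9.42, 83.77, -744.75, 6620.84]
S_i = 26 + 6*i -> [26, 32, 38, 44, 50]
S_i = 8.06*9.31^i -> [8.06, 75.04, 698.61, 6504.05, 60552.74]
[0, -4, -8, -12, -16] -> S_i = 0 + -4*i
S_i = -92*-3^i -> [-92, 276, -828, 2484, -7452]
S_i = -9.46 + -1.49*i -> [-9.46, -10.95, -12.44, -13.93, -15.42]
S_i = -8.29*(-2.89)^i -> [-8.29, 23.96, -69.24, 200.1, -578.29]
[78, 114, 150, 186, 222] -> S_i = 78 + 36*i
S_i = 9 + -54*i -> [9, -45, -99, -153, -207]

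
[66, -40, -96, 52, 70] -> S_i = Random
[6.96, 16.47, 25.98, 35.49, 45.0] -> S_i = 6.96 + 9.51*i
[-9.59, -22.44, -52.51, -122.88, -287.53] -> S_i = -9.59*2.34^i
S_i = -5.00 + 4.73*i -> [-5.0, -0.27, 4.46, 9.19, 13.92]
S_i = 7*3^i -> [7, 21, 63, 189, 567]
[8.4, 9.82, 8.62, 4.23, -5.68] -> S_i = Random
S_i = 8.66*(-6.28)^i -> [8.66, -54.38, 341.54, -2144.85, 13469.65]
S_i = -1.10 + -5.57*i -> [-1.1, -6.67, -12.24, -17.81, -23.38]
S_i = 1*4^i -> [1, 4, 16, 64, 256]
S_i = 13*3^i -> [13, 39, 117, 351, 1053]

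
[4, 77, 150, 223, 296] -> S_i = 4 + 73*i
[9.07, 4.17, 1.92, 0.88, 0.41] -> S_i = 9.07*0.46^i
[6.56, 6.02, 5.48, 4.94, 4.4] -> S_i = 6.56 + -0.54*i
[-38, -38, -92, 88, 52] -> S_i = Random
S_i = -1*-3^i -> [-1, 3, -9, 27, -81]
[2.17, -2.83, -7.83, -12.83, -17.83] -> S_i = 2.17 + -5.00*i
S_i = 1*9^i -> [1, 9, 81, 729, 6561]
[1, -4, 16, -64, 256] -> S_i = 1*-4^i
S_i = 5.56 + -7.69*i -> [5.56, -2.13, -9.82, -17.51, -25.2]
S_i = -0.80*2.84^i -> [-0.8, -2.27, -6.45, -18.33, -52.04]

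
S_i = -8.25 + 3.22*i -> [-8.25, -5.03, -1.81, 1.41, 4.63]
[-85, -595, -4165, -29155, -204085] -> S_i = -85*7^i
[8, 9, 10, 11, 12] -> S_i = 8 + 1*i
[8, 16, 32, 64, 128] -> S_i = 8*2^i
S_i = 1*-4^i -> [1, -4, 16, -64, 256]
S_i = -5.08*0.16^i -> [-5.08, -0.81, -0.13, -0.02, -0.0]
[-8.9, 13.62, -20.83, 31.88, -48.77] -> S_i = -8.90*(-1.53)^i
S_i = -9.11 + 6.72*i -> [-9.11, -2.39, 4.33, 11.05, 17.77]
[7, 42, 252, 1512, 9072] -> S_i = 7*6^i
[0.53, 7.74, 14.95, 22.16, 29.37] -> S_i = 0.53 + 7.21*i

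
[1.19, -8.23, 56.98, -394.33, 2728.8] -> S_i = 1.19*(-6.92)^i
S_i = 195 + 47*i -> [195, 242, 289, 336, 383]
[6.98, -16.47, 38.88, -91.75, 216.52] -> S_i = 6.98*(-2.36)^i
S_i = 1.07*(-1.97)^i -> [1.07, -2.11, 4.15, -8.18, 16.12]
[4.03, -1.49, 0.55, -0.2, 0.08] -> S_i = 4.03*(-0.37)^i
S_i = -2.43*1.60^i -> [-2.43, -3.89, -6.22, -9.95, -15.93]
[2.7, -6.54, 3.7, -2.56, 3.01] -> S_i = Random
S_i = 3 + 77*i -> [3, 80, 157, 234, 311]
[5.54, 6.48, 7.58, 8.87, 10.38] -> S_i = 5.54*1.17^i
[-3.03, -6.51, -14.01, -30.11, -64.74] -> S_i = -3.03*2.15^i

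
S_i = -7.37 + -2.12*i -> [-7.37, -9.49, -11.61, -13.73, -15.85]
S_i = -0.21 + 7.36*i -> [-0.21, 7.15, 14.51, 21.87, 29.23]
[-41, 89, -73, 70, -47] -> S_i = Random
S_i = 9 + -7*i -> [9, 2, -5, -12, -19]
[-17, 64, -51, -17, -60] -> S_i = Random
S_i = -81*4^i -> [-81, -324, -1296, -5184, -20736]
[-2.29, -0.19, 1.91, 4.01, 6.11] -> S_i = -2.29 + 2.10*i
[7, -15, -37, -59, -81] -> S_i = 7 + -22*i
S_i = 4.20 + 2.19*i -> [4.2, 6.39, 8.58, 10.77, 12.96]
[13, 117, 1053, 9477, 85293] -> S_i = 13*9^i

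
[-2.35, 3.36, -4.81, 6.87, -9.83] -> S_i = -2.35*(-1.43)^i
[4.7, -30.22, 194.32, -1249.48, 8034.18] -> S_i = 4.70*(-6.43)^i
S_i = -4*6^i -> [-4, -24, -144, -864, -5184]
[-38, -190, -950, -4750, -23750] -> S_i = -38*5^i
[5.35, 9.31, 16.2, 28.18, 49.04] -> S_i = 5.35*1.74^i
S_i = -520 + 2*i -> [-520, -518, -516, -514, -512]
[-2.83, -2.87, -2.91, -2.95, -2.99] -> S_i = -2.83 + -0.04*i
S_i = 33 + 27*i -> [33, 60, 87, 114, 141]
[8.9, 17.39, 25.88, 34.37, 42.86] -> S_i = 8.90 + 8.49*i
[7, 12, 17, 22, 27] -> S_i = 7 + 5*i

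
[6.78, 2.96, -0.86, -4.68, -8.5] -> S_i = 6.78 + -3.82*i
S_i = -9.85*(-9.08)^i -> [-9.85, 89.44, -812.1, 7373.84, -66954.48]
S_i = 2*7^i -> [2, 14, 98, 686, 4802]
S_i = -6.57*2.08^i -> [-6.57, -13.67, -28.42, -59.12, -122.98]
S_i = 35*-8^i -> [35, -280, 2240, -17920, 143360]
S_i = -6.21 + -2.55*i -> [-6.21, -8.76, -11.31, -13.86, -16.41]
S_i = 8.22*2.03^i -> [8.22, 16.69, 33.87, 68.76, 139.59]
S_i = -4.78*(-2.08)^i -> [-4.78, 9.94, -20.68, 43.01, -89.47]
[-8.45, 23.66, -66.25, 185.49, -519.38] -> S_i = -8.45*(-2.80)^i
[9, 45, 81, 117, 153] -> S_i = 9 + 36*i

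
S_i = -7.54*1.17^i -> [-7.54, -8.82, -10.32, -12.08, -14.13]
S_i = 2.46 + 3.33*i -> [2.46, 5.79, 9.12, 12.45, 15.78]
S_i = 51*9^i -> [51, 459, 4131, 37179, 334611]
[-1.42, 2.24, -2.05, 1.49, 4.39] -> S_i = Random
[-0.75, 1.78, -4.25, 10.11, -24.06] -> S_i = -0.75*(-2.38)^i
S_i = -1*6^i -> [-1, -6, -36, -216, -1296]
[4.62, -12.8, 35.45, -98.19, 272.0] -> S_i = 4.62*(-2.77)^i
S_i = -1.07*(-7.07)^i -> [-1.07, 7.56, -53.48, 378.13, -2673.38]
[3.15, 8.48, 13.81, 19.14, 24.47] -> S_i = 3.15 + 5.33*i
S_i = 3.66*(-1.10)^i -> [3.66, -4.03, 4.43, -4.87, 5.36]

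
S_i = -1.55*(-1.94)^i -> [-1.55, 3.01, -5.83, 11.32, -21.96]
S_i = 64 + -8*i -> [64, 56, 48, 40, 32]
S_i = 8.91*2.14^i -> [8.91, 19.07, 40.8, 87.32, 186.87]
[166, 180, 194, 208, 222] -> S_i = 166 + 14*i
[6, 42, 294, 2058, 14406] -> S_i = 6*7^i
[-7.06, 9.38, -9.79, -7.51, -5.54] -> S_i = Random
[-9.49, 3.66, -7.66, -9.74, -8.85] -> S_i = Random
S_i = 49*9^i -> [49, 441, 3969, 35721, 321489]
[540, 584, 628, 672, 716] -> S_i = 540 + 44*i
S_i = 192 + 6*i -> [192, 198, 204, 210, 216]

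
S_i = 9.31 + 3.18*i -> [9.31, 12.49, 15.67, 18.85, 22.03]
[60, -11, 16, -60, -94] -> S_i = Random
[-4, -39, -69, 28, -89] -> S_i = Random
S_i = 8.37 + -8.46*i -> [8.37, -0.09, -8.55, -17.01, -25.47]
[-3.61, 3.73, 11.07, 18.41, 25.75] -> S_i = -3.61 + 7.34*i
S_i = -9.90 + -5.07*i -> [-9.9, -14.97, -20.04, -25.11, -30.18]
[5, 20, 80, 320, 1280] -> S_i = 5*4^i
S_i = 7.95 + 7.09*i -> [7.95, 15.04, 22.13, 29.22, 36.31]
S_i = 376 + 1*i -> [376, 377, 378, 379, 380]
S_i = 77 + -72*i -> [77, 5, -67, -139, -211]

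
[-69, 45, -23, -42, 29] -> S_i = Random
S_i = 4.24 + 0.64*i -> [4.24, 4.88, 5.52, 6.16, 6.8]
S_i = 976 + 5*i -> [976, 981, 986, 991, 996]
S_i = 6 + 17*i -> [6, 23, 40, 57, 74]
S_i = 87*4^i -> [87, 348, 1392, 5568, 22272]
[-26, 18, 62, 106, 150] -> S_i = -26 + 44*i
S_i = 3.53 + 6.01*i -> [3.53, 9.54, 15.55, 21.56, 27.57]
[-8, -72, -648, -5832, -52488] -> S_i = -8*9^i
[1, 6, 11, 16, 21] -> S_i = 1 + 5*i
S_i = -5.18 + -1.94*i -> [-5.18, -7.12, -9.06, -11.0, -12.94]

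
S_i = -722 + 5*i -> [-722, -717, -712, -707, -702]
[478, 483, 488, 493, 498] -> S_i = 478 + 5*i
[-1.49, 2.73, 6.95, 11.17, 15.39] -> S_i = -1.49 + 4.22*i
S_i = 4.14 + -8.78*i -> [4.14, -4.64, -13.42, -22.2, -30.98]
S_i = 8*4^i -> [8, 32, 128, 512, 2048]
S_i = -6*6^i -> [-6, -36, -216, -1296, -7776]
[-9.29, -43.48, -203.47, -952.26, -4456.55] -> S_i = -9.29*4.68^i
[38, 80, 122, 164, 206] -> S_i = 38 + 42*i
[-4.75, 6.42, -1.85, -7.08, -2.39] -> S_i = Random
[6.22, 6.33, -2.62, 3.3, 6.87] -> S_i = Random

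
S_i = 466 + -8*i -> [466, 458, 450, 442, 434]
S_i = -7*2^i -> [-7, -14, -28, -56, -112]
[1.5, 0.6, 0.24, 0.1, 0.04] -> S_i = 1.50*0.40^i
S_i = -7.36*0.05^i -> [-7.36, -0.37, -0.02, -0.0, -0.0]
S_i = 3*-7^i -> [3, -21, 147, -1029, 7203]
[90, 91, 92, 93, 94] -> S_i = 90 + 1*i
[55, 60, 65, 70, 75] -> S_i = 55 + 5*i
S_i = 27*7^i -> [27, 189, 1323, 9261, 64827]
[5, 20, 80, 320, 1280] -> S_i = 5*4^i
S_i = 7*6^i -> [7, 42, 252, 1512, 9072]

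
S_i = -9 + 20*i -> [-9, 11, 31, 51, 71]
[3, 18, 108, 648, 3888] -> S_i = 3*6^i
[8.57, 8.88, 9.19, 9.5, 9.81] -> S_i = 8.57 + 0.31*i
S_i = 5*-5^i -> [5, -25, 125, -625, 3125]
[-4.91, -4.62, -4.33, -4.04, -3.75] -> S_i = -4.91 + 0.29*i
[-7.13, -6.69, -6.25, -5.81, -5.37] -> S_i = -7.13 + 0.44*i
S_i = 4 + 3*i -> [4, 7, 10, 13, 16]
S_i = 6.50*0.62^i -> [6.5, 4.03, 2.5, 1.55, 0.96]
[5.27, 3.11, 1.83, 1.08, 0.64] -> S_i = 5.27*0.59^i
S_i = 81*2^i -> [81, 162, 324, 648, 1296]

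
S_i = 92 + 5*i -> [92, 97, 102, 107, 112]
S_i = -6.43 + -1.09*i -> [-6.43, -7.52, -8.61, -9.7, -10.79]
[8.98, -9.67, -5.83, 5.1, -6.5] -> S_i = Random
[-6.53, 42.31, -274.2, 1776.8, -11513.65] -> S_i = -6.53*(-6.48)^i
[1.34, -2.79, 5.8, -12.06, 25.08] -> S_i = 1.34*(-2.08)^i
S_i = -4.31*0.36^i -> [-4.31, -1.55, -0.56, -0.2, -0.07]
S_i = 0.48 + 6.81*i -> [0.48, 7.29, 14.1, 20.91, 27.72]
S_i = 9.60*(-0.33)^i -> [9.6, -3.17, 1.05, -0.34, 0.11]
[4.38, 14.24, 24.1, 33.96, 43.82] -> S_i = 4.38 + 9.86*i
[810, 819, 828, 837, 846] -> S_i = 810 + 9*i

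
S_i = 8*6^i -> [8, 48, 288, 1728, 10368]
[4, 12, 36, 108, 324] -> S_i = 4*3^i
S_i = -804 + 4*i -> [-804, -800, -796, -792, -788]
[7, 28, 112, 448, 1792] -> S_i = 7*4^i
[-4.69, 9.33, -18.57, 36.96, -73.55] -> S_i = -4.69*(-1.99)^i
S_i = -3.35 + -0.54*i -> [-3.35, -3.89, -4.43, -4.97, -5.51]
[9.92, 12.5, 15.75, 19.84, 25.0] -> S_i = 9.92*1.26^i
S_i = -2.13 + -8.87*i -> [-2.13, -11.0, -19.87, -28.74, -37.61]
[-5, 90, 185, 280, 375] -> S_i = -5 + 95*i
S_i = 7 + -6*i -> [7, 1, -5, -11, -17]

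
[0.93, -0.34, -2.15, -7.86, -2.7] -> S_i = Random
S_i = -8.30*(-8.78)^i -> [-8.3, 72.87, -639.83, 5617.74, -49323.76]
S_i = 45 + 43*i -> [45, 88, 131, 174, 217]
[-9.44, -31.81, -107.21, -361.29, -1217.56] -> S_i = -9.44*3.37^i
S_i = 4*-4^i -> [4, -16, 64, -256, 1024]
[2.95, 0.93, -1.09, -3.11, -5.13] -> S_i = 2.95 + -2.02*i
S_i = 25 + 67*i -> [25, 92, 159, 226, 293]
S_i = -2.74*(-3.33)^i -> [-2.74, 9.12, -30.38, 101.18, -336.92]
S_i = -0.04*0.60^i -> [-0.04, -0.02, -0.01, -0.01, -0.01]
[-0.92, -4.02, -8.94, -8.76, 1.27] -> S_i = Random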